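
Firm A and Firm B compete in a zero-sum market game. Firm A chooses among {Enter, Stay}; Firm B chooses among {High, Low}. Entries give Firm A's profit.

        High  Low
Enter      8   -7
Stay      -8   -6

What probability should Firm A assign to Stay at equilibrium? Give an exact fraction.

15/17

Row minima: Enter → -7, Stay → -8; maximin = -7.
Column maxima: High → 8, Low → -6; minimax = -6.
-7 ≠ -6, so there is no saddle point; optimal play is mixed.
Let Firm A play Enter with probability p. Expected payoff against High: 8p + (-8)(1−p) = 16p − 8; against Low: (-7)p + (-6)(1−p) = −p − 6.
Setting these equal: 16p − 8 = −p − 6 ⇒ 17p = 2 ⇒ p = 2/17, and the value is (16)·(2/17) − 8 = -104/17.
For Firm B: with q = P(High), equating Enter's and Stay's payoffs gives 15q − 7 = −2q − 6 ⇒ q = 1/17.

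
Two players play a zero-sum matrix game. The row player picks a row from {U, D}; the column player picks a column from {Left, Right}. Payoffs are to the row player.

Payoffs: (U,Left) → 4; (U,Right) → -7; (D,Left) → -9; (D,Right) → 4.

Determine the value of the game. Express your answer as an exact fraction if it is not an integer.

Row minima: U → -7, D → -9; maximin = -7.
Column maxima: Left → 4, Right → 4; minimax = 4.
-7 ≠ 4, so there is no saddle point; optimal play is mixed.
Let the row player play U with probability p. Expected payoff against Left: 4p + (-9)(1−p) = 13p − 9; against Right: (-7)p + 4(1−p) = −11p + 4.
Setting these equal: 13p − 9 = −11p + 4 ⇒ 24p = 13 ⇒ p = 13/24, and the value is (13)·(13/24) − 9 = -47/24.
For the column player: with q = P(Left), equating U's and D's payoffs gives 11q − 7 = −13q + 4 ⇒ q = 11/24.

-47/24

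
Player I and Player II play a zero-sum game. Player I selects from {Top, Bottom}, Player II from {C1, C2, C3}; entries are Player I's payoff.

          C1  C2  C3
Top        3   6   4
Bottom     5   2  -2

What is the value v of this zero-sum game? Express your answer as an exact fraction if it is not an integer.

13/4

Row minima: Top → 3, Bottom → -2; maximin = 3.
Column maxima: C1 → 5, C2 → 6, C3 → 4; minimax = 4.
3 ≠ 4, so there is no saddle point; optimal play is mixed.
C2 is strictly dominated by C3 (it gives Player I strictly more in every row), so Player II never plays it.
On the remaining 2×2 (Top, Bottom vs C1, C3):
Let Player I play Top with probability p. Expected payoff against C1: 3p + 5(1−p) = −2p + 5; against C3: 4p + (-2)(1−p) = 6p − 2.
Setting these equal: −2p + 5 = 6p − 2 ⇒ −8p = -7 ⇒ p = 7/8, and the value is (-2)·(7/8) + 5 = 13/4.
For Player II: with q = P(C1), equating Top's and Bottom's payoffs gives −q + 4 = 7q − 2 ⇒ q = 3/4.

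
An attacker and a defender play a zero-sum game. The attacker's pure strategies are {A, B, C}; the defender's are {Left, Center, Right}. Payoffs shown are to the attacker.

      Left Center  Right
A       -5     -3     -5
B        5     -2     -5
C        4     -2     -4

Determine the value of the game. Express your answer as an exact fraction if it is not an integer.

Row minima: A → -5, B → -5, C → -4; maximin = -4.
Column maxima: Left → 5, Center → -2, Right → -4; minimax = -4.
Since maximin = minimax = -4, there is a saddle point and the value is -4.

-4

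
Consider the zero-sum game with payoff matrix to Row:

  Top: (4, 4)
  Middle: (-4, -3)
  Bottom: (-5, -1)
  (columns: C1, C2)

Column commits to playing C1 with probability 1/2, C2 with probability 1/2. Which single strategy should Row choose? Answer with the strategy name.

Top

Expected payoff of Top: (1/2)·4 + (1/2)·4 = 4.
Expected payoff of Middle: (1/2)·(-4) + (1/2)·(-3) = -7/2.
Expected payoff of Bottom: (1/2)·(-5) + (1/2)·(-1) = -3.
The largest is 4, so Row's best response is Top.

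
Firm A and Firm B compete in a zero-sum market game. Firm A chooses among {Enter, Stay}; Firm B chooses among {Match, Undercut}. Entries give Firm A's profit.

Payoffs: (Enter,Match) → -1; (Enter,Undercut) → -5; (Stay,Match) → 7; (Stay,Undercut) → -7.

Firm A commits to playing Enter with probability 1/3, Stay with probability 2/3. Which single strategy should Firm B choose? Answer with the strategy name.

Undercut

If Firm B plays Match, Firm A's expected payoff is (1/3)·(-1) + (2/3)·7 = 13/3.
If Firm B plays Undercut, Firm A's expected payoff is (1/3)·(-5) + (2/3)·(-7) = -19/3.
Firm B minimizes Firm A's payoff; the smallest is -19/3, so the best response is Undercut.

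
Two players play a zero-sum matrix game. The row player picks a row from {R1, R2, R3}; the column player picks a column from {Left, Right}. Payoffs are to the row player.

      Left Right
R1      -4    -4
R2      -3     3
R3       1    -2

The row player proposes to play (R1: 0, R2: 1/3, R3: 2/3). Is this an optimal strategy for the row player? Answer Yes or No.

Yes

Against Left this mix gives (1/3)·(-3) + (2/3)·1 = -1/3.
Against Right this mix gives (1/3)·3 + (2/3)·(-2) = -1/3.
All of the column player's active replies (Left, Right) yield -1/3, and no column does worse for the row player. The mix makes the column player indifferent and guarantees -1/3, so it is optimal.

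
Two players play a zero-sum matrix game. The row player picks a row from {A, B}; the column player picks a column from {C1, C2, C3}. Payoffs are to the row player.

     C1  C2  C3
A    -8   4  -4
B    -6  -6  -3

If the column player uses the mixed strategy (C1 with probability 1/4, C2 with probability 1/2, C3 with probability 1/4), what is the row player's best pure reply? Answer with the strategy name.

Expected payoff of A: (1/4)·(-8) + (1/2)·4 + (1/4)·(-4) = -1.
Expected payoff of B: (1/4)·(-6) + (1/2)·(-6) + (1/4)·(-3) = -21/4.
The largest is -1, so the row player's best response is A.

A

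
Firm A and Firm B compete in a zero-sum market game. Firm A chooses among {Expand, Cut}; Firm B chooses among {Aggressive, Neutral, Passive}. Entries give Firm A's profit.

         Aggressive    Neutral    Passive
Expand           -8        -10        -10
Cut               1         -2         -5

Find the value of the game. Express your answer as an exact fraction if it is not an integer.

-5

Row minima: Expand → -10, Cut → -5; maximin = -5.
Column maxima: Aggressive → 1, Neutral → -2, Passive → -5; minimax = -5.
Since maximin = minimax = -5, there is a saddle point and the value is -5.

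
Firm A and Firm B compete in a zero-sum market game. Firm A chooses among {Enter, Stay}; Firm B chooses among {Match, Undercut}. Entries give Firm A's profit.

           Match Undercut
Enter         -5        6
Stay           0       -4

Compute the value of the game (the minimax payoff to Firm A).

-4/3

Row minima: Enter → -5, Stay → -4; maximin = -4.
Column maxima: Match → 0, Undercut → 6; minimax = 0.
-4 ≠ 0, so there is no saddle point; optimal play is mixed.
Let Firm A play Enter with probability p. Expected payoff against Match: (-5)p + 0(1−p) = −5p; against Undercut: 6p + (-4)(1−p) = 10p − 4.
Setting these equal: −5p = 10p − 4 ⇒ −15p = -4 ⇒ p = 4/15, and the value is (-5)·(4/15) = -4/3.
For Firm B: with q = P(Match), equating Enter's and Stay's payoffs gives −11q + 6 = 4q − 4 ⇒ q = 2/3.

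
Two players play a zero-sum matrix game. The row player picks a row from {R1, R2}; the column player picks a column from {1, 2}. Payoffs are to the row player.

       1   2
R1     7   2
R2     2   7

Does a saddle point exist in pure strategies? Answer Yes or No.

Row minima: R1 → 2, R2 → 2; maximin = 2.
Column maxima: 1 → 7, 2 → 7; minimax = 7.
2 ≠ 7, so no pure-strategy equilibrium exists.

No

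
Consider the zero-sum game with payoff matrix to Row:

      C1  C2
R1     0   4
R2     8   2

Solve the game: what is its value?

16/5

Row minima: R1 → 0, R2 → 2; maximin = 2.
Column maxima: C1 → 8, C2 → 4; minimax = 4.
2 ≠ 4, so there is no saddle point; optimal play is mixed.
Let Row play R1 with probability p. Expected payoff against C1: 0p + 8(1−p) = −8p + 8; against C2: 4p + 2(1−p) = 2p + 2.
Setting these equal: −8p + 8 = 2p + 2 ⇒ −10p = -6 ⇒ p = 3/5, and the value is (-8)·(3/5) + 8 = 16/5.
For Column: with q = P(C1), equating R1's and R2's payoffs gives −4q + 4 = 6q + 2 ⇒ q = 1/5.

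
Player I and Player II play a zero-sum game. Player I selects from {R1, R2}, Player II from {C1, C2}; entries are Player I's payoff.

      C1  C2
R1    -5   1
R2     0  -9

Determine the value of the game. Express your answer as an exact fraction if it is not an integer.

-3

Row minima: R1 → -5, R2 → -9; maximin = -5.
Column maxima: C1 → 0, C2 → 1; minimax = 0.
-5 ≠ 0, so there is no saddle point; optimal play is mixed.
Let Player I play R1 with probability p. Expected payoff against C1: (-5)p + 0(1−p) = −5p; against C2: 1p + (-9)(1−p) = 10p − 9.
Setting these equal: −5p = 10p − 9 ⇒ −15p = -9 ⇒ p = 3/5, and the value is (-5)·(3/5) = -3.
For Player II: with q = P(C1), equating R1's and R2's payoffs gives −6q + 1 = 9q − 9 ⇒ q = 2/3.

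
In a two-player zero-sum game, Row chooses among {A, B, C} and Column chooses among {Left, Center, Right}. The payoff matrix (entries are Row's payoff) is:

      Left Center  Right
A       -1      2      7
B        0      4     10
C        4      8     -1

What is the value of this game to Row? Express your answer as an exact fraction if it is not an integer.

Row minima: A → -1, B → 0, C → -1; maximin = 0.
Column maxima: Left → 4, Center → 8, Right → 10; minimax = 4.
0 ≠ 4, so there is no saddle point; optimal play is mixed.
A is strictly dominated by B, so Row never plays it.
Center is strictly dominated by Left (it gives Row strictly more in every row), so Column never plays it.
On the remaining 2×2 (B, C vs Left, Right):
Let Row play B with probability p. Expected payoff against Left: 0p + 4(1−p) = −4p + 4; against Right: 10p + (-1)(1−p) = 11p − 1.
Setting these equal: −4p + 4 = 11p − 1 ⇒ −15p = -5 ⇒ p = 1/3, and the value is (-4)·(1/3) + 4 = 8/3.
For Column: with q = P(Left), equating B's and C's payoffs gives −10q + 10 = 5q − 1 ⇒ q = 11/15.

8/3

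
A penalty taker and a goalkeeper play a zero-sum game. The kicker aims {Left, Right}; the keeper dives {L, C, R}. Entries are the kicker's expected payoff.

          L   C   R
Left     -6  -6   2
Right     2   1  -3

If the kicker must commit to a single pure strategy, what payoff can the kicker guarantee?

Row minima: Left → -6, Right → -3.
The best of these is -3.

-3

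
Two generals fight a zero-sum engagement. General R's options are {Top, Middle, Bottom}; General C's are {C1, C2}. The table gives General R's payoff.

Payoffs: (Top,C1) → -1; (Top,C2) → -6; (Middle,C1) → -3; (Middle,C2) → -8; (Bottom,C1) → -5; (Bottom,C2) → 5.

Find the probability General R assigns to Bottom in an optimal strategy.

1/3

Row minima: Top → -6, Middle → -8, Bottom → -5; maximin = -5.
Column maxima: C1 → -1, C2 → 5; minimax = -1.
-5 ≠ -1, so there is no saddle point; optimal play is mixed.
Middle is strictly dominated by Top, so General R never plays it.
On the remaining 2×2 (Top, Bottom vs C1, C2):
Let General R play Top with probability p. Expected payoff against C1: (-1)p + (-5)(1−p) = 4p − 5; against C2: (-6)p + 5(1−p) = −11p + 5.
Setting these equal: 4p − 5 = −11p + 5 ⇒ 15p = 10 ⇒ p = 2/3, and the value is (4)·(2/3) − 5 = -7/3.
For General C: with q = P(C1), equating Top's and Bottom's payoffs gives 5q − 6 = −10q + 5 ⇒ q = 11/15.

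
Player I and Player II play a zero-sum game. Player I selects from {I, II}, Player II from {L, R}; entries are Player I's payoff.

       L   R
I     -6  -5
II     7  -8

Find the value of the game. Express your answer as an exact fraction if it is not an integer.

-83/16

Row minima: I → -6, II → -8; maximin = -6.
Column maxima: L → 7, R → -5; minimax = -5.
-6 ≠ -5, so there is no saddle point; optimal play is mixed.
Let Player I play I with probability p. Expected payoff against L: (-6)p + 7(1−p) = −13p + 7; against R: (-5)p + (-8)(1−p) = 3p − 8.
Setting these equal: −13p + 7 = 3p − 8 ⇒ −16p = -15 ⇒ p = 15/16, and the value is (-13)·(15/16) + 7 = -83/16.
For Player II: with q = P(L), equating I's and II's payoffs gives −q − 5 = 15q − 8 ⇒ q = 3/16.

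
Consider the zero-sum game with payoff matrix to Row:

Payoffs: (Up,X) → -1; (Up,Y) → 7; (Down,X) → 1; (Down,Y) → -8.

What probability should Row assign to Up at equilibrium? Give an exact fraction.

Row minima: Up → -1, Down → -8; maximin = -1.
Column maxima: X → 1, Y → 7; minimax = 1.
-1 ≠ 1, so there is no saddle point; optimal play is mixed.
Let Row play Up with probability p. Expected payoff against X: (-1)p + 1(1−p) = −2p + 1; against Y: 7p + (-8)(1−p) = 15p − 8.
Setting these equal: −2p + 1 = 15p − 8 ⇒ −17p = -9 ⇒ p = 9/17, and the value is (-2)·(9/17) + 1 = -1/17.
For Column: with q = P(X), equating Up's and Down's payoffs gives −8q + 7 = 9q − 8 ⇒ q = 15/17.

9/17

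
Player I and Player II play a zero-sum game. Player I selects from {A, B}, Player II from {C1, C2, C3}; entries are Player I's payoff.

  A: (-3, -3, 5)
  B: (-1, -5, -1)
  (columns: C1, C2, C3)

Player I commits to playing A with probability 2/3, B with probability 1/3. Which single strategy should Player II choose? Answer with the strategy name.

C2

If Player II plays C1, Player I's expected payoff is (2/3)·(-3) + (1/3)·(-1) = -7/3.
If Player II plays C2, Player I's expected payoff is (2/3)·(-3) + (1/3)·(-5) = -11/3.
If Player II plays C3, Player I's expected payoff is (2/3)·5 + (1/3)·(-1) = 3.
Player II minimizes Player I's payoff; the smallest is -11/3, so the best response is C2.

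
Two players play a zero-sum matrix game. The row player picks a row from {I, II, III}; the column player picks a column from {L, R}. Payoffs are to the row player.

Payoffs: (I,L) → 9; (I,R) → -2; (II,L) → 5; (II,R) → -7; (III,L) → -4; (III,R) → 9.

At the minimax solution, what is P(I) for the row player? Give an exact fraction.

13/24

Row minima: I → -2, II → -7, III → -4; maximin = -2.
Column maxima: L → 9, R → 9; minimax = 9.
-2 ≠ 9, so there is no saddle point; optimal play is mixed.
II is strictly dominated by I, so the row player never plays it.
On the remaining 2×2 (I, III vs L, R):
Let the row player play I with probability p. Expected payoff against L: 9p + (-4)(1−p) = 13p − 4; against R: (-2)p + 9(1−p) = −11p + 9.
Setting these equal: 13p − 4 = −11p + 9 ⇒ 24p = 13 ⇒ p = 13/24, and the value is (13)·(13/24) − 4 = 73/24.
For the column player: with q = P(L), equating I's and III's payoffs gives 11q − 2 = −13q + 9 ⇒ q = 11/24.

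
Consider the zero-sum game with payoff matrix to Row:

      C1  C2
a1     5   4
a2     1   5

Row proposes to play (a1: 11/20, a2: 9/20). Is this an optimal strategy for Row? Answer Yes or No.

No

Against C1 this mix gives (11/20)·5 + (9/20)·1 = 16/5.
Against C2 this mix gives (11/20)·4 + (9/20)·5 = 89/20.
Column will play C1, holding Row to 16/5. Shifting weight toward the row that does better against C1 would raise this floor (the equalizing mix achieves 21/5 against both C1 and C2), so the proposed strategy is not optimal.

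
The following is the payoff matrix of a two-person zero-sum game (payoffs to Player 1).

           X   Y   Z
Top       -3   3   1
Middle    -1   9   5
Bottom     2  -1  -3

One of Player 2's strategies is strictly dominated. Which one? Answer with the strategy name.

Z holds Player 1's payoff strictly below Y in every row: 1 < 3, 5 < 9, -3 < -1.
So Y is strictly dominated for Player 2.

Y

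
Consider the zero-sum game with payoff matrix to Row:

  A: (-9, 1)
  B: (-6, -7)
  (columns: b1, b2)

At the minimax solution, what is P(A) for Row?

1/11

Row minima: A → -9, B → -7; maximin = -7.
Column maxima: b1 → -6, b2 → 1; minimax = -6.
-7 ≠ -6, so there is no saddle point; optimal play is mixed.
Let Row play A with probability p. Expected payoff against b1: (-9)p + (-6)(1−p) = −3p − 6; against b2: 1p + (-7)(1−p) = 8p − 7.
Setting these equal: −3p − 6 = 8p − 7 ⇒ −11p = -1 ⇒ p = 1/11, and the value is (-3)·(1/11) − 6 = -69/11.
For Column: with q = P(b1), equating A's and B's payoffs gives −10q + 1 = q − 7 ⇒ q = 8/11.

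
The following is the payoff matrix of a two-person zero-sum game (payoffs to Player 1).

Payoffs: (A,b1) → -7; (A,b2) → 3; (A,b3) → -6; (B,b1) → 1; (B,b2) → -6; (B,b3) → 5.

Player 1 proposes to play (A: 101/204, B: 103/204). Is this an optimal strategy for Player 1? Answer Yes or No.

Against b1 this mix gives (101/204)·(-7) + (103/204)·1 = -151/51.
Against b2 this mix gives (101/204)·3 + (103/204)·(-6) = -105/68.
Against b3 this mix gives (101/204)·(-6) + (103/204)·5 = -91/204.
Player 2 will play b1, holding Player 1 to -151/51. Shifting weight toward the row that does better against b1 would raise this floor (the equalizing mix achieves -39/17 against both b1 and b2), so the proposed strategy is not optimal.

No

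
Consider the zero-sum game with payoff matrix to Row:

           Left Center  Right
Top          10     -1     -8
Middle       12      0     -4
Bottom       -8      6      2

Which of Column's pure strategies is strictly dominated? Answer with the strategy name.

Center

Right holds Row's payoff strictly below Center in every row: -8 < -1, -4 < 0, 2 < 6.
So Center is strictly dominated for Column.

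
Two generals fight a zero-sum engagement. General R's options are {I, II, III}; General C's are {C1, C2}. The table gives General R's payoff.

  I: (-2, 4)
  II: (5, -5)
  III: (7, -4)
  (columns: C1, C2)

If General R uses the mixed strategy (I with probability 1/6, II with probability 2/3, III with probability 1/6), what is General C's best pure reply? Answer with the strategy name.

C2

If General C plays C1, General R's expected payoff is (1/6)·(-2) + (2/3)·5 + (1/6)·7 = 25/6.
If General C plays C2, General R's expected payoff is (1/6)·4 + (2/3)·(-5) + (1/6)·(-4) = -10/3.
General C minimizes General R's payoff; the smallest is -10/3, so the best response is C2.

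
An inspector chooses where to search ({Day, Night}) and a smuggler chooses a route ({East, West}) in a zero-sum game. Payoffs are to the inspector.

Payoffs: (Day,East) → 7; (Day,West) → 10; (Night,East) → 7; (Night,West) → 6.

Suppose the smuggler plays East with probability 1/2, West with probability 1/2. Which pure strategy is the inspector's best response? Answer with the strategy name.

Day

Expected payoff of Day: (1/2)·7 + (1/2)·10 = 17/2.
Expected payoff of Night: (1/2)·7 + (1/2)·6 = 13/2.
The largest is 17/2, so the inspector's best response is Day.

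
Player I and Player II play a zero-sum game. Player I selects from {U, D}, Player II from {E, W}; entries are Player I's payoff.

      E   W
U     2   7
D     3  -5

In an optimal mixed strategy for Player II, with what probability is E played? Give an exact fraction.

12/13

Row minima: U → 2, D → -5; maximin = 2.
Column maxima: E → 3, W → 7; minimax = 3.
2 ≠ 3, so there is no saddle point; optimal play is mixed.
Let Player I play U with probability p. Expected payoff against E: 2p + 3(1−p) = −p + 3; against W: 7p + (-5)(1−p) = 12p − 5.
Setting these equal: −p + 3 = 12p − 5 ⇒ −13p = -8 ⇒ p = 8/13, and the value is (-1)·(8/13) + 3 = 31/13.
For Player II: with q = P(E), equating U's and D's payoffs gives −5q + 7 = 8q − 5 ⇒ q = 12/13.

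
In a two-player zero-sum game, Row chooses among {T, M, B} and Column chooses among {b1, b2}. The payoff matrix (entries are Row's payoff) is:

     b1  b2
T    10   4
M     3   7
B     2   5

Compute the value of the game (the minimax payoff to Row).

Row minima: T → 4, M → 3, B → 2; maximin = 4.
Column maxima: b1 → 10, b2 → 7; minimax = 7.
4 ≠ 7, so there is no saddle point; optimal play is mixed.
B is strictly dominated by M, so Row never plays it.
On the remaining 2×2 (T, M vs b1, b2):
Let Row play T with probability p. Expected payoff against b1: 10p + 3(1−p) = 7p + 3; against b2: 4p + 7(1−p) = −3p + 7.
Setting these equal: 7p + 3 = −3p + 7 ⇒ 10p = 4 ⇒ p = 2/5, and the value is (7)·(2/5) + 3 = 29/5.
For Column: with q = P(b1), equating T's and M's payoffs gives 6q + 4 = −4q + 7 ⇒ q = 3/10.

29/5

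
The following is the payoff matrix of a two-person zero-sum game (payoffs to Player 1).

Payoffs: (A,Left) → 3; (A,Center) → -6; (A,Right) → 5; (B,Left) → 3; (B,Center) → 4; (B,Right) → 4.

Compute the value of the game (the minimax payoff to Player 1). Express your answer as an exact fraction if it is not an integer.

Row minima: A → -6, B → 3; maximin = 3.
Column maxima: Left → 3, Center → 4, Right → 5; minimax = 3.
Since maximin = minimax = 3, there is a saddle point and the value is 3.

3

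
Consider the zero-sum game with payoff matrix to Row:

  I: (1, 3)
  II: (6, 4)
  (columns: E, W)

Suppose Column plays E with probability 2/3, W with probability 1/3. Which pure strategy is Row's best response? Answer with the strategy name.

Expected payoff of I: (2/3)·1 + (1/3)·3 = 5/3.
Expected payoff of II: (2/3)·6 + (1/3)·4 = 16/3.
The largest is 16/3, so Row's best response is II.

II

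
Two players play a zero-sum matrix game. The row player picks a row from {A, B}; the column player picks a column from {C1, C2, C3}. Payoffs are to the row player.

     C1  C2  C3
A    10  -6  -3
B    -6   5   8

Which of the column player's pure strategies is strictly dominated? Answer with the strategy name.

C3

C2 holds the row player's payoff strictly below C3 in every row: -6 < -3, 5 < 8.
So C3 is strictly dominated for the column player.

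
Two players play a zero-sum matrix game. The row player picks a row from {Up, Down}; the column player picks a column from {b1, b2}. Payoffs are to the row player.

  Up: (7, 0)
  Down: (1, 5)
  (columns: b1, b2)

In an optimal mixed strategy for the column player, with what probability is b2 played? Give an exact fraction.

6/11

Row minima: Up → 0, Down → 1; maximin = 1.
Column maxima: b1 → 7, b2 → 5; minimax = 5.
1 ≠ 5, so there is no saddle point; optimal play is mixed.
Let the row player play Up with probability p. Expected payoff against b1: 7p + 1(1−p) = 6p + 1; against b2: 0p + 5(1−p) = −5p + 5.
Setting these equal: 6p + 1 = −5p + 5 ⇒ 11p = 4 ⇒ p = 4/11, and the value is (6)·(4/11) + 1 = 35/11.
For the column player: with q = P(b1), equating Up's and Down's payoffs gives 7q = −4q + 5 ⇒ q = 5/11.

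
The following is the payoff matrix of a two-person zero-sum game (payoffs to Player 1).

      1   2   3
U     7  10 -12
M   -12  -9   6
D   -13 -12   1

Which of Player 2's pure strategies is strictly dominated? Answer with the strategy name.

1 holds Player 1's payoff strictly below 2 in every row: 7 < 10, -12 < -9, -13 < -12.
So 2 is strictly dominated for Player 2.

2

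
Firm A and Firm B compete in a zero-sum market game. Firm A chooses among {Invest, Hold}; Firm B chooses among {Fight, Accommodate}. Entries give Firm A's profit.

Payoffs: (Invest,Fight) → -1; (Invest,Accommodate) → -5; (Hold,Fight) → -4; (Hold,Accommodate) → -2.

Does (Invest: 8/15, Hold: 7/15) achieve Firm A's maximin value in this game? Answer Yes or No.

No

Against Fight this mix gives (8/15)·(-1) + (7/15)·(-4) = -12/5.
Against Accommodate this mix gives (8/15)·(-5) + (7/15)·(-2) = -18/5.
Firm B will play Accommodate, holding Firm A to -18/5. Shifting weight toward the row that does better against Accommodate would raise this floor (the equalizing mix achieves -3 against both Accommodate and Fight), so the proposed strategy is not optimal.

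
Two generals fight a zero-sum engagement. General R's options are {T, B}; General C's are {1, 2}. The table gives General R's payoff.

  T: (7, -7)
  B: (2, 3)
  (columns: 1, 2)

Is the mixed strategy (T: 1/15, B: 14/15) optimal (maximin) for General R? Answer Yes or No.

Against 1 this mix gives (1/15)·7 + (14/15)·2 = 7/3.
Against 2 this mix gives (1/15)·(-7) + (14/15)·3 = 7/3.
All of General C's active replies (1, 2) yield 7/3, and no column does worse for General R. The mix makes General C indifferent and guarantees 7/3, so it is optimal.

Yes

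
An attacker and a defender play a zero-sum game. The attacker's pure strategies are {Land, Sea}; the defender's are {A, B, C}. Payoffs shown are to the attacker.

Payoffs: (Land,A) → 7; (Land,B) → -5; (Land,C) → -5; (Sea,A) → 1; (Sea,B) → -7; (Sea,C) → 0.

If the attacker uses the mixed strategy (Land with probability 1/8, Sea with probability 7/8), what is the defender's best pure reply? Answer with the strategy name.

If the defender plays A, the attacker's expected payoff is (1/8)·7 + (7/8)·1 = 7/4.
If the defender plays B, the attacker's expected payoff is (1/8)·(-5) + (7/8)·(-7) = -27/4.
If the defender plays C, the attacker's expected payoff is (1/8)·(-5) + (7/8)·0 = -5/8.
The defender minimizes the attacker's payoff; the smallest is -27/4, so the best response is B.

B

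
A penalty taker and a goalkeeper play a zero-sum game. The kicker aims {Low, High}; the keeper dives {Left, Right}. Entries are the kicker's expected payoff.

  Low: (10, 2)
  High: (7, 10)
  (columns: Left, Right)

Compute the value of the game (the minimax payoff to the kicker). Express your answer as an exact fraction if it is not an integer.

Row minima: Low → 2, High → 7; maximin = 7.
Column maxima: Left → 10, Right → 10; minimax = 10.
7 ≠ 10, so there is no saddle point; optimal play is mixed.
Let the kicker play Low with probability p. Expected payoff against Left: 10p + 7(1−p) = 3p + 7; against Right: 2p + 10(1−p) = −8p + 10.
Setting these equal: 3p + 7 = −8p + 10 ⇒ 11p = 3 ⇒ p = 3/11, and the value is (3)·(3/11) + 7 = 86/11.
For the keeper: with q = P(Left), equating Low's and High's payoffs gives 8q + 2 = −3q + 10 ⇒ q = 8/11.

86/11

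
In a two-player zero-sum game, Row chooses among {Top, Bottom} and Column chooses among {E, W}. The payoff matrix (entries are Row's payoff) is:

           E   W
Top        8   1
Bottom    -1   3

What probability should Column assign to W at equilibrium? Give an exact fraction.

9/11

Row minima: Top → 1, Bottom → -1; maximin = 1.
Column maxima: E → 8, W → 3; minimax = 3.
1 ≠ 3, so there is no saddle point; optimal play is mixed.
Let Row play Top with probability p. Expected payoff against E: 8p + (-1)(1−p) = 9p − 1; against W: 1p + 3(1−p) = −2p + 3.
Setting these equal: 9p − 1 = −2p + 3 ⇒ 11p = 4 ⇒ p = 4/11, and the value is (9)·(4/11) − 1 = 25/11.
For Column: with q = P(E), equating Top's and Bottom's payoffs gives 7q + 1 = −4q + 3 ⇒ q = 2/11.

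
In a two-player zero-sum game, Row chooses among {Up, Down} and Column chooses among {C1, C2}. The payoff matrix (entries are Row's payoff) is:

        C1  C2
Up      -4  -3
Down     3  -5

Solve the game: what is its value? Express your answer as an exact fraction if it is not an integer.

Row minima: Up → -4, Down → -5; maximin = -4.
Column maxima: C1 → 3, C2 → -3; minimax = -3.
-4 ≠ -3, so there is no saddle point; optimal play is mixed.
Let Row play Up with probability p. Expected payoff against C1: (-4)p + 3(1−p) = −7p + 3; against C2: (-3)p + (-5)(1−p) = 2p − 5.
Setting these equal: −7p + 3 = 2p − 5 ⇒ −9p = -8 ⇒ p = 8/9, and the value is (-7)·(8/9) + 3 = -29/9.
For Column: with q = P(C1), equating Up's and Down's payoffs gives −q − 3 = 8q − 5 ⇒ q = 2/9.

-29/9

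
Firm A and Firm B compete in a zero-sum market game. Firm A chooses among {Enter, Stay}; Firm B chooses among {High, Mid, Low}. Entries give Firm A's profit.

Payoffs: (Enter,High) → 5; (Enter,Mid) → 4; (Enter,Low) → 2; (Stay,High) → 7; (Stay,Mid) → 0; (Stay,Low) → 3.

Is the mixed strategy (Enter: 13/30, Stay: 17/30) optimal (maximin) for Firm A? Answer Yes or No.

No

Against High this mix gives (13/30)·5 + (17/30)·7 = 92/15.
Against Mid this mix gives (13/30)·4 + (17/30)·0 = 26/15.
Against Low this mix gives (13/30)·2 + (17/30)·3 = 77/30.
Firm B will play Mid, holding Firm A to 26/15. Shifting weight toward the row that does better against Mid would raise this floor (the equalizing mix achieves 12/5 against both Mid and Low), so the proposed strategy is not optimal.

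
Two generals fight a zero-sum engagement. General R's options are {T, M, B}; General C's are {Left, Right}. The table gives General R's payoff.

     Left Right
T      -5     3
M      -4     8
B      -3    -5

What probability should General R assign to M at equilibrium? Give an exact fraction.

1/7

Row minima: T → -5, M → -4, B → -5; maximin = -4.
Column maxima: Left → -3, Right → 8; minimax = -3.
-4 ≠ -3, so there is no saddle point; optimal play is mixed.
T is strictly dominated by M, so General R never plays it.
On the remaining 2×2 (M, B vs Left, Right):
Let General R play M with probability p. Expected payoff against Left: (-4)p + (-3)(1−p) = −p − 3; against Right: 8p + (-5)(1−p) = 13p − 5.
Setting these equal: −p − 3 = 13p − 5 ⇒ −14p = -2 ⇒ p = 1/7, and the value is (-1)·(1/7) − 3 = -22/7.
For General C: with q = P(Left), equating M's and B's payoffs gives −12q + 8 = 2q − 5 ⇒ q = 13/14.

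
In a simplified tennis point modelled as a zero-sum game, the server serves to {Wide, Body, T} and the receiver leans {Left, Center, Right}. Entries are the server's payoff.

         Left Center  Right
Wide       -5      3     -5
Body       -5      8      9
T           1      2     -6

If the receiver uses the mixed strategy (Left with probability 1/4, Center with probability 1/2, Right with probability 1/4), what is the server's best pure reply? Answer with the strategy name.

Expected payoff of Wide: (1/4)·(-5) + (1/2)·3 + (1/4)·(-5) = -1.
Expected payoff of Body: (1/4)·(-5) + (1/2)·8 + (1/4)·9 = 5.
Expected payoff of T: (1/4)·1 + (1/2)·2 + (1/4)·(-6) = -1/4.
The largest is 5, so the server's best response is Body.

Body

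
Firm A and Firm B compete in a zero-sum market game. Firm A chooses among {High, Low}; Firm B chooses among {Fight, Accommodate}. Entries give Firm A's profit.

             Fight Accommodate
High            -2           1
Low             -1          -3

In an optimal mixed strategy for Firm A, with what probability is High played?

Row minima: High → -2, Low → -3; maximin = -2.
Column maxima: Fight → -1, Accommodate → 1; minimax = -1.
-2 ≠ -1, so there is no saddle point; optimal play is mixed.
Let Firm A play High with probability p. Expected payoff against Fight: (-2)p + (-1)(1−p) = −p − 1; against Accommodate: 1p + (-3)(1−p) = 4p − 3.
Setting these equal: −p − 1 = 4p − 3 ⇒ −5p = -2 ⇒ p = 2/5, and the value is (-1)·(2/5) − 1 = -7/5.
For Firm B: with q = P(Fight), equating High's and Low's payoffs gives −3q + 1 = 2q − 3 ⇒ q = 4/5.

2/5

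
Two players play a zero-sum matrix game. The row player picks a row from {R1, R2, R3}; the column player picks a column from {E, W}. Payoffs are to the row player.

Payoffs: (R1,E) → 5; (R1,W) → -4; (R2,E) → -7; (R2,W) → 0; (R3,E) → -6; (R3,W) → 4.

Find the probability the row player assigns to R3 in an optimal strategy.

Row minima: R1 → -4, R2 → -7, R3 → -6; maximin = -4.
Column maxima: E → 5, W → 4; minimax = 4.
-4 ≠ 4, so there is no saddle point; optimal play is mixed.
R2 is strictly dominated by R3, so the row player never plays it.
On the remaining 2×2 (R1, R3 vs E, W):
Let the row player play R1 with probability p. Expected payoff against E: 5p + (-6)(1−p) = 11p − 6; against W: (-4)p + 4(1−p) = −8p + 4.
Setting these equal: 11p − 6 = −8p + 4 ⇒ 19p = 10 ⇒ p = 10/19, and the value is (11)·(10/19) − 6 = -4/19.
For the column player: with q = P(E), equating R1's and R3's payoffs gives 9q − 4 = −10q + 4 ⇒ q = 8/19.

9/19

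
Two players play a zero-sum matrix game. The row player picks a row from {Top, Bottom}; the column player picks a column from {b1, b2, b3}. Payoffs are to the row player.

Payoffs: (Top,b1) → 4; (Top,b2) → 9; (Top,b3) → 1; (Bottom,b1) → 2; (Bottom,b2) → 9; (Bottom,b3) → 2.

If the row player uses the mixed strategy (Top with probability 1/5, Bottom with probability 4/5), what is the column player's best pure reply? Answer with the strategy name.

If the column player plays b1, the row player's expected payoff is (1/5)·4 + (4/5)·2 = 12/5.
If the column player plays b2, the row player's expected payoff is (1/5)·9 + (4/5)·9 = 9.
If the column player plays b3, the row player's expected payoff is (1/5)·1 + (4/5)·2 = 9/5.
The column player minimizes the row player's payoff; the smallest is 9/5, so the best response is b3.

b3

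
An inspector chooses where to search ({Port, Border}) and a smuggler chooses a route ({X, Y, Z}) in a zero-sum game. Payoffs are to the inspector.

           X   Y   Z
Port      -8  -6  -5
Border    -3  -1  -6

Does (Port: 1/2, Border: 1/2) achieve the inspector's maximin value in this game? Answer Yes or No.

Yes

Against X this mix gives (1/2)·(-8) + (1/2)·(-3) = -11/2.
Against Y this mix gives (1/2)·(-6) + (1/2)·(-1) = -7/2.
Against Z this mix gives (1/2)·(-5) + (1/2)·(-6) = -11/2.
All of the smuggler's active replies (X, Z) yield -11/2, and no column does worse for the inspector. The mix makes the smuggler indifferent and guarantees -11/2, so it is optimal.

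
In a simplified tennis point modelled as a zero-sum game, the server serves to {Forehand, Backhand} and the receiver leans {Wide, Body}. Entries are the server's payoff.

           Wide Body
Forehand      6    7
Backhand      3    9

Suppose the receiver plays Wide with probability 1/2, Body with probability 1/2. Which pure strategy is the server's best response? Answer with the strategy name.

Expected payoff of Forehand: (1/2)·6 + (1/2)·7 = 13/2.
Expected payoff of Backhand: (1/2)·3 + (1/2)·9 = 6.
The largest is 13/2, so the server's best response is Forehand.

Forehand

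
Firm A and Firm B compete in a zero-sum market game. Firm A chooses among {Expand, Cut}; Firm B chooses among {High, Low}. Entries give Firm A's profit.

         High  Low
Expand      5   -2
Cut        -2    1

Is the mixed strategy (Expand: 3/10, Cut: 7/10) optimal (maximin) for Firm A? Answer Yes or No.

Against High this mix gives (3/10)·5 + (7/10)·(-2) = 1/10.
Against Low this mix gives (3/10)·(-2) + (7/10)·1 = 1/10.
All of Firm B's active replies (High, Low) yield 1/10, and no column does worse for Firm A. The mix makes Firm B indifferent and guarantees 1/10, so it is optimal.

Yes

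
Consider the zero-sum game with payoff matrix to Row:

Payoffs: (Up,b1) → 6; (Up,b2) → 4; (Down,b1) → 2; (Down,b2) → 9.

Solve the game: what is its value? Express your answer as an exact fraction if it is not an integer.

Row minima: Up → 4, Down → 2; maximin = 4.
Column maxima: b1 → 6, b2 → 9; minimax = 6.
4 ≠ 6, so there is no saddle point; optimal play is mixed.
Let Row play Up with probability p. Expected payoff against b1: 6p + 2(1−p) = 4p + 2; against b2: 4p + 9(1−p) = −5p + 9.
Setting these equal: 4p + 2 = −5p + 9 ⇒ 9p = 7 ⇒ p = 7/9, and the value is (4)·(7/9) + 2 = 46/9.
For Column: with q = P(b1), equating Up's and Down's payoffs gives 2q + 4 = −7q + 9 ⇒ q = 5/9.

46/9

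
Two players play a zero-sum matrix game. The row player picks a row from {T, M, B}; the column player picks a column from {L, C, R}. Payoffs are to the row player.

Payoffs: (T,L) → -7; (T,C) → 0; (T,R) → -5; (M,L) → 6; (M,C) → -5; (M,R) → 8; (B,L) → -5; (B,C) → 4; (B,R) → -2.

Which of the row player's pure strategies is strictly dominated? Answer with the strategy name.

T

B gives a strictly higher payoff than T against every column: -5 > -7, 4 > 0, -2 > -5.
So T is strictly dominated and the row player never plays it.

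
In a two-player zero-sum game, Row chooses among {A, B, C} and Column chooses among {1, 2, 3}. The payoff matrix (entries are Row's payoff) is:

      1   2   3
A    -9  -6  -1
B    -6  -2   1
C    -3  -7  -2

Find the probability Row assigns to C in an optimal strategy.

1/2

Row minima: A → -9, B → -6, C → -7; maximin = -6.
Column maxima: 1 → -3, 2 → -2, 3 → 1; minimax = -3.
-6 ≠ -3, so there is no saddle point; optimal play is mixed.
A is strictly dominated by B, so Row never plays it.
3 is strictly dominated by 1 (it gives Row strictly more in every row), so Column never plays it.
On the remaining 2×2 (B, C vs 1, 2):
Let Row play B with probability p. Expected payoff against 1: (-6)p + (-3)(1−p) = −3p − 3; against 2: (-2)p + (-7)(1−p) = 5p − 7.
Setting these equal: −3p − 3 = 5p − 7 ⇒ −8p = -4 ⇒ p = 1/2, and the value is (-3)·(1/2) − 3 = -9/2.
For Column: with q = P(1), equating B's and C's payoffs gives −4q − 2 = 4q − 7 ⇒ q = 5/8.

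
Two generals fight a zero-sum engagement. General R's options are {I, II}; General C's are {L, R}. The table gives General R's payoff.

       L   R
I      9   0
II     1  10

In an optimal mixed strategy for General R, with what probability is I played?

1/2

Row minima: I → 0, II → 1; maximin = 1.
Column maxima: L → 9, R → 10; minimax = 9.
1 ≠ 9, so there is no saddle point; optimal play is mixed.
Let General R play I with probability p. Expected payoff against L: 9p + 1(1−p) = 8p + 1; against R: 0p + 10(1−p) = −10p + 10.
Setting these equal: 8p + 1 = −10p + 10 ⇒ 18p = 9 ⇒ p = 1/2, and the value is (8)·(1/2) + 1 = 5.
For General C: with q = P(L), equating I's and II's payoffs gives 9q = −9q + 10 ⇒ q = 5/9.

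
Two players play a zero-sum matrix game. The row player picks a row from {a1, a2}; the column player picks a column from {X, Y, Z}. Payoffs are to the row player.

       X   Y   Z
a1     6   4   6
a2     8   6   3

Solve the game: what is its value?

Row minima: a1 → 4, a2 → 3; maximin = 4.
Column maxima: X → 8, Y → 6, Z → 6; minimax = 6.
4 ≠ 6, so there is no saddle point; optimal play is mixed.
X is strictly dominated by Y (it gives the row player strictly more in every row), so the column player never plays it.
On the remaining 2×2 (a1, a2 vs Y, Z):
Let the row player play a1 with probability p. Expected payoff against Y: 4p + 6(1−p) = −2p + 6; against Z: 6p + 3(1−p) = 3p + 3.
Setting these equal: −2p + 6 = 3p + 3 ⇒ −5p = -3 ⇒ p = 3/5, and the value is (-2)·(3/5) + 6 = 24/5.
For the column player: with q = P(Y), equating a1's and a2's payoffs gives −2q + 6 = 3q + 3 ⇒ q = 3/5.

24/5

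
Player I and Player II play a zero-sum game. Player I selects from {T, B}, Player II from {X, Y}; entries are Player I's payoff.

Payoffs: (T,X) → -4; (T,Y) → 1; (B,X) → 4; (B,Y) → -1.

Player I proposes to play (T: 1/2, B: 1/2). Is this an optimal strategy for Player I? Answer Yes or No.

Yes

Against X this mix gives (1/2)·(-4) + (1/2)·4 = 0.
Against Y this mix gives (1/2)·1 + (1/2)·(-1) = 0.
All of Player II's active replies (X, Y) yield 0, and no column does worse for Player I. The mix makes Player II indifferent and guarantees 0, so it is optimal.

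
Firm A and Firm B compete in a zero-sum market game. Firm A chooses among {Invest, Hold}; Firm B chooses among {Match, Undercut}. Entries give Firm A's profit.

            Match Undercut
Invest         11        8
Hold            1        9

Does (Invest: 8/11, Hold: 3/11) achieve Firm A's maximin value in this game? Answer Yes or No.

Yes

Against Match this mix gives (8/11)·11 + (3/11)·1 = 91/11.
Against Undercut this mix gives (8/11)·8 + (3/11)·9 = 91/11.
All of Firm B's active replies (Match, Undercut) yield 91/11, and no column does worse for Firm A. The mix makes Firm B indifferent and guarantees 91/11, so it is optimal.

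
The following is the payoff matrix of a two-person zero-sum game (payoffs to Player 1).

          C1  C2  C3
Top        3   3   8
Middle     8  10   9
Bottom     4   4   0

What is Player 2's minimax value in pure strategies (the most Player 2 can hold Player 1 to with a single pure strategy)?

Column maxima: C1 → 8, C2 → 10, C3 → 9.
The smallest of these is 8.

8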